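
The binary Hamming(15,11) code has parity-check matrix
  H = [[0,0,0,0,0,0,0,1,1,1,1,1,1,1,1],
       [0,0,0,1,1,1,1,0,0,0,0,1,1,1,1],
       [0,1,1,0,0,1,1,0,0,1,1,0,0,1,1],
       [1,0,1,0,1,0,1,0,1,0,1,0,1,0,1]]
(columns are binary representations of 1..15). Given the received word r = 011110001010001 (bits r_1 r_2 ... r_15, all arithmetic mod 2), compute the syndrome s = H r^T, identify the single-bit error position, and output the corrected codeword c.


s = (1, 1, 0, 1)^T, error position = 13, corrected codeword c = 011110001010101

Compute s = H r^T mod 2 one row at a time:
  s_1 = 0 + 1 + 0 + 1 + 0 + 0 + 0 + 1 = 3 ≡ 1 (mod 2).
  s_2 = 1 + 1 + 0 + 0 + 0 + 0 + 0 + 1 = 3 ≡ 1 (mod 2).
  s_3 = 1 + 1 + 0 + 0 + 0 + 1 + 0 + 1 = 4 ≡ 0 (mod 2).
  s_4 = 0 + 1 + 1 + 0 + 1 + 1 + 0 + 1 = 5 ≡ 1 (mod 2).
s = (1, 1, 0, 1)^T — this equals column 13 of H (binary 1101), so error is at position 13.
Correct: flip bit 13 of r = 011110001010001 to get c = 011110001010101.


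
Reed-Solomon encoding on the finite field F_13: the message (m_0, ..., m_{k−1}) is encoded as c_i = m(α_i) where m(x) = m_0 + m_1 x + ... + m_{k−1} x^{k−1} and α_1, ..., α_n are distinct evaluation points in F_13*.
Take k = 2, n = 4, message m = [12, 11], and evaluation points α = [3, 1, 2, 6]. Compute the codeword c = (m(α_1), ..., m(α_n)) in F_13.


c = [6, 10, 8, 0]

Message polynomial: m(x) = 12 + 11·x (mod 13).
For each evaluation point α_i, compute m(α_i) mod 13:
  α_1 = 3: Horner steps 11 → 6, so m(3) = 6.
  α_2 = 1: Horner steps 11 → 10, so m(1) = 10.
  α_3 = 2: Horner steps 11 → 8, so m(2) = 8.
  α_4 = 6: Horner steps 11 → 0, so m(6) = 0.
Codeword c = [6, 10, 8, 0] ∈ F_13^4.


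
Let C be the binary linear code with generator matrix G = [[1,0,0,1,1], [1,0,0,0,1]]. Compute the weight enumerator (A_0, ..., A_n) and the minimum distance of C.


Weight distribution: A_0 = 1, A_1 = 1, A_2 = 1, A_3 = 1. Minimum distance d = 1.

Enumerate all 2^2 = 4 messages m ∈ F_2^2.
For each, compute codeword c = mG in F_2^5, then tally its weight.
  m = 00 → c = 00000, weight = 0.
  m = 10 → c = 10011, weight = 3.
  m = 01 → c = 10001, weight = 2.
  m = 11 → c = 00010, weight = 1.
Tally weights:
  weight 0: 1 codewords.
  weight 1: 1 codewords.
  weight 2: 1 codewords.
  weight 3: 1 codewords.
Minimum distance d = smallest w > 0 with A_w > 0 = 1.
Sanity: Σ A_w = 4 = 2^2 = 4 ✓.


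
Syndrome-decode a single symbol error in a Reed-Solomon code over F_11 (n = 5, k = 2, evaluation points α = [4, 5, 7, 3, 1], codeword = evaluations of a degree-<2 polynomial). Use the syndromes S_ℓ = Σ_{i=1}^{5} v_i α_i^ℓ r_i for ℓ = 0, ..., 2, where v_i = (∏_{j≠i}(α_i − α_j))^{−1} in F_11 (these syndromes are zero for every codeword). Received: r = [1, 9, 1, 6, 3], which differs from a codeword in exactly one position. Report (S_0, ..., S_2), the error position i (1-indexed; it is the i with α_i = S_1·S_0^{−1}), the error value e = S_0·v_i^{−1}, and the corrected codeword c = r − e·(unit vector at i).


S = (6, 2, 8), error at position 1, error magnitude e = 10, c = [2, 9, 1, 6, 3].

Step 1: column multipliers v_i = (∏_{j≠i}(α_i − α_j))^{−1} mod 11.
  i = 1 (α = 4): (4−5)(4−7)(4−3)(4−1) = (−1)·(−3)·1·3 = 9 ≡ 9, so v_1 = 9^{−1} = 5 (mod 11).
  i = 2 (α = 5): (5−4)(5−7)(5−3)(5−1) = 1·(−2)·2·4 = −16 ≡ 6, so v_2 = 6^{−1} = 2 (mod 11).
  i = 3 (α = 7): (7−4)(7−5)(7−3)(7−1) = 3·2·4·6 = 144 ≡ 1, so v_3 = 1^{−1} = 1 (mod 11).
  i = 4 (α = 3): (3−4)(3−5)(3−7)(3−1) = (−1)·(−2)·(−4)·2 = −16 ≡ 6, so v_4 = 6^{−1} = 2 (mod 11).
  i = 5 (α = 1): (1−4)(1−5)(1−7)(1−3) = (−3)·(−4)·(−6)·(−2) = 144 ≡ 1, so v_5 = 1^{−1} = 1 (mod 11).
  v = [5, 2, 1, 2, 1].
Step 2: syndromes of r = [1, 9, 1, 6, 3] (all sums mod 11).
  S_0 = Σ v_i r_i = 5·1 + 2·9 + 1·1 + 2·6 + 1·3 = 39 ≡ 6.
  S_1 = Σ v_i α_i r_i = 5·4·1 + 2·5·9 + 1·7·1 + 2·3·6 + 1·1·3 = 156 ≡ 2.
  α_i^2 mod 11 = [5, 3, 5, 9, 1].
  S_2 = Σ v_i α_i^2 r_i = 5·5·1 + 2·3·9 + 1·5·1 + 2·9·6 + 1·1·3 = 195 ≡ 8.
  S = (6, 2, 8) ≠ 0, so r is not a codeword (an error is present).
Step 3: locate the error. For a single error e at position i, S_ℓ = v_i·e·α_i^ℓ, so α_err = S_1/S_0.
  S_0^{−1} = 6^{−1} = 2 (mod 11), so α_err = 2·2 = 4 ≡ 4 = α_1. Error position i = 1.
  Consistency check: S_2/S_1 = 8·6 = 48 ≡ 4 = α_err ✓ (single-error assumption holds).
Step 4: error magnitude e = S_0/v_1 = S_0·∏_{j≠1}(α_1 − α_j) = 6·9 = 54 ≡ 10 (mod 11).
Step 5: correct position 1: c_1 = r_1 − e = 1 − 10 ≡ 2 (mod 11). Hence c = [2, 9, 1, 6, 3].
  Check: interpolating c through the α_i gives m(x) = 7 + 7·x (degree < 2) with m(α_i) = c_i for every i, so c is indeed a codeword.


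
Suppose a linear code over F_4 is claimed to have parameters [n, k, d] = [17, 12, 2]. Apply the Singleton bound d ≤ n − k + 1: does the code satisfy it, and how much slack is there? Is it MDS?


Singleton RHS = n − k + 1 = 6, slack = 4, bound satisfied, not MDS.

Singleton bound: d ≤ n − k + 1.
Here n = 17, k = 12, so n − k + 1 = 6.
Given d = 2, check d ≤ 6: YES.
Slack = (n − k + 1) − d = 4.
The code is NOT MDS (slack = 4 > 0).
Description: the claimed parameters are [17, 12, 2]_4; such a code would be non-MDS.


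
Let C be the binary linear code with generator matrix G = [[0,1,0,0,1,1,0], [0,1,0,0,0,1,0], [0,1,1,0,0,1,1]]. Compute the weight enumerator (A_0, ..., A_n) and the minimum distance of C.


Weight distribution: A_0 = 1, A_1 = 1, A_2 = 2, A_3 = 2, A_4 = 1, A_5 = 1. Minimum distance d = 1.

Enumerate all 2^3 = 8 messages m ∈ F_2^3.
For each, compute codeword c = mG in F_2^7, then tally its weight.
  m = 000 → c = 0000000, weight = 0.
  m = 100 → c = 0100110, weight = 3.
  m = 010 → c = 0100010, weight = 2.
  m = 110 → c = 0000100, weight = 1.
  m = 001 → c = 0110011, weight = 4.
  m = 101 → c = 0010101, weight = 3.
  m = 011 → c = 0010001, weight = 2.
  m = 111 → c = 0110111, weight = 5.
Tally weights:
  weight 0: 1 codewords.
  weight 1: 1 codewords.
  weight 2: 2 codewords.
  weight 3: 2 codewords.
  weight 4: 1 codewords.
  weight 5: 1 codewords.
Minimum distance d = smallest w > 0 with A_w > 0 = 1.
Sanity: Σ A_w = 8 = 2^3 = 8 ✓.


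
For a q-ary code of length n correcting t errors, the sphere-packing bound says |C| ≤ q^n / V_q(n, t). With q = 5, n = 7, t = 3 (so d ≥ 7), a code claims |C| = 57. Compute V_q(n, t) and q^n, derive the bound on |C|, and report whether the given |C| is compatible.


V_q(n, t) = 2605, q^n = 78125, Hamming bound = 29, |C| = 57 > bound (violated).

Step 1: Compute V_q(n, t) = Σ_{j=0}^3 C(n, j) (q−1)^j.
  j = 0: C(7,0)·(4)^0 = 1·1 = 1.
  j = 1: C(7,1)·(4)^1 = 7·4 = 28.
  j = 2: C(7,2)·(4)^2 = 21·16 = 336.
  j = 3: C(7,3)·(4)^3 = 35·64 = 2240.
  V_q(n, t) = 1 + 28 + 336 + 2240 = 2605.
Step 2: q^n = 5^7 = 78125.
Step 3: Hamming bound ⌊q^n / V_q(n,t)⌋ = ⌊78125/2605⌋ = 29.
Step 4: Compare |C| = 57 to 29: violated.
The claimed |C| lies above the Hamming bound, so no 5-ary code of length 7 with d ≥ 7 can have 57 codewords.


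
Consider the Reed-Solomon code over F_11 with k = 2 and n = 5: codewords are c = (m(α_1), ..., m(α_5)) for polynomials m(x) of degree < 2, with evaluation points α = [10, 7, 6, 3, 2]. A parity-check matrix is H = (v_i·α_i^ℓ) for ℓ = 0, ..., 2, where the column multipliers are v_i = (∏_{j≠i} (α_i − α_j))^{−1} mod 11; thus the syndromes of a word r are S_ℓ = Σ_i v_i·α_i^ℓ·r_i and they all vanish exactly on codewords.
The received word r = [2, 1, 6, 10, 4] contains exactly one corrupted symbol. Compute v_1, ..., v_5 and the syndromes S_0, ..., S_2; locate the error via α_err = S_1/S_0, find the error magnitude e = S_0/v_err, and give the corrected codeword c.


S = (5, 6, 5), error at position 1, error magnitude e = 5, c = [8, 1, 6, 10, 4].

Step 1: column multipliers v_i = (∏_{j≠i}(α_i − α_j))^{−1} mod 11.
  i = 1 (α = 10): (10−7)(10−6)(10−3)(10−2) = 3·4·7·8 = 672 ≡ 1, so v_1 = 1^{−1} = 1 (mod 11).
  i = 2 (α = 7): (7−10)(7−6)(7−3)(7−2) = (−3)·1·4·5 = −60 ≡ 6, so v_2 = 6^{−1} = 2 (mod 11).
  i = 3 (α = 6): (6−10)(6−7)(6−3)(6−2) = (−4)·(−1)·3·4 = 48 ≡ 4, so v_3 = 4^{−1} = 3 (mod 11).
  i = 4 (α = 3): (3−10)(3−7)(3−6)(3−2) = (−7)·(−4)·(−3)·1 = −84 ≡ 4, so v_4 = 4^{−1} = 3 (mod 11).
  i = 5 (α = 2): (2−10)(2−7)(2−6)(2−3) = (−8)·(−5)·(−4)·(−1) = 160 ≡ 6, so v_5 = 6^{−1} = 2 (mod 11).
  v = [1, 2, 3, 3, 2].
Step 2: syndromes of r = [2, 1, 6, 10, 4] (all sums mod 11).
  S_0 = Σ v_i r_i = 1·2 + 2·1 + 3·6 + 3·10 + 2·4 = 60 ≡ 5.
  S_1 = Σ v_i α_i r_i = 1·10·2 + 2·7·1 + 3·6·6 + 3·3·10 + 2·2·4 = 248 ≡ 6.
  α_i^2 mod 11 = [1, 5, 3, 9, 4].
  S_2 = Σ v_i α_i^2 r_i = 1·1·2 + 2·5·1 + 3·3·6 + 3·9·10 + 2·4·4 = 368 ≡ 5.
  S = (5, 6, 5) ≠ 0, so r is not a codeword (an error is present).
Step 3: locate the error. For a single error e at position i, S_ℓ = v_i·e·α_i^ℓ, so α_err = S_1/S_0.
  S_0^{−1} = 5^{−1} = 9 (mod 11), so α_err = 6·9 = 54 ≡ 10 = α_1. Error position i = 1.
  Consistency check: S_2/S_1 = 5·2 = 10 ≡ 10 = α_err ✓ (single-error assumption holds).
Step 4: error magnitude e = S_0/v_1 = S_0·∏_{j≠1}(α_1 − α_j) = 5·1 = 5 ≡ 5 (mod 11).
Step 5: correct position 1: c_1 = r_1 − e = 2 − 5 ≡ 8 (mod 11). Hence c = [8, 1, 6, 10, 4].
  Check: interpolating c through the α_i gives m(x) = 3 + 6·x (degree < 2) with m(α_i) = c_i for every i, so c is indeed a codeword.


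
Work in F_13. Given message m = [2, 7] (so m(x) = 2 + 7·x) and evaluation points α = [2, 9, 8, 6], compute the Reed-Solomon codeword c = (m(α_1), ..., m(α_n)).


c = [3, 0, 6, 5]

Message polynomial: m(x) = 2 + 7·x (mod 13).
For each evaluation point α_i, compute m(α_i) mod 13:
  α_1 = 2: Horner steps 7 → 3, so m(2) = 3.
  α_2 = 9: Horner steps 7 → 0, so m(9) = 0.
  α_3 = 8: Horner steps 7 → 6, so m(8) = 6.
  α_4 = 6: Horner steps 7 → 5, so m(6) = 5.
Codeword c = [3, 0, 6, 5] ∈ F_13^4.


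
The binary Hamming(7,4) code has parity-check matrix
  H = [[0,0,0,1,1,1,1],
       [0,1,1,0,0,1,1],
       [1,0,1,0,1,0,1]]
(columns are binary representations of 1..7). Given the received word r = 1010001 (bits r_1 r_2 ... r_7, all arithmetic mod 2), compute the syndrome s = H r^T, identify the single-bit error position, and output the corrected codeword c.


s = (1, 0, 1)^T, error position = 5, corrected codeword c = 1010101

Compute s = H r^T mod 2 one row at a time:
  s_1 = 0 + 0 + 0 + 1 = 1 ≡ 1 (mod 2).
  s_2 = 0 + 1 + 0 + 1 = 2 ≡ 0 (mod 2).
  s_3 = 1 + 1 + 0 + 1 = 3 ≡ 1 (mod 2).
s = (1, 0, 1)^T — this equals column 5 of H (binary 101), so error is at position 5.
Correct: flip bit 5 of r = 1010001 to get c = 1010101.


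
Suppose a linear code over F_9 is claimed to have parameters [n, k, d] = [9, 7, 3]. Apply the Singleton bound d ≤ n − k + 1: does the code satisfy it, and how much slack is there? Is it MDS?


Singleton RHS = n − k + 1 = 3, slack = 0, bound satisfied, MDS.

Singleton bound: d ≤ n − k + 1.
Here n = 9, k = 7, so n − k + 1 = 3.
Given d = 3, check d ≤ 3: YES.
Slack = (n − k + 1) − d = 0.
The code is MDS (slack = 0).
Description: the claimed parameters are [9, 7, 3]_9; such a code would be MDS (meets Singleton bound).


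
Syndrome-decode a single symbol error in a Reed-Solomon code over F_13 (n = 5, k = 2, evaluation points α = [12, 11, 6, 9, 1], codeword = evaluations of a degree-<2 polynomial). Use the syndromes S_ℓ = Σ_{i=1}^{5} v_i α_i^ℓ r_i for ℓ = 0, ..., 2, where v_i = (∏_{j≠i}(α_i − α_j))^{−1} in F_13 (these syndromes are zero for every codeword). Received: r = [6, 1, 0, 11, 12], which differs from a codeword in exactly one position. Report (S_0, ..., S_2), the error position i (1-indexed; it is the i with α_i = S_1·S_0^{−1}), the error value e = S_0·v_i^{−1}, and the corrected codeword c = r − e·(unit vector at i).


S = (12, 1, 12), error at position 1, error magnitude e = 10, c = [9, 1, 0, 11, 12].

Step 1: column multipliers v_i = (∏_{j≠i}(α_i − α_j))^{−1} mod 13.
  i = 1 (α = 12): (12−11)(12−6)(12−9)(12−1) = 1·6·3·11 = 198 ≡ 3, so v_1 = 3^{−1} = 9 (mod 13).
  i = 2 (α = 11): (11−12)(11−6)(11−9)(11−1) = (−1)·5·2·10 = −100 ≡ 4, so v_2 = 4^{−1} = 10 (mod 13).
  i = 3 (α = 6): (6−12)(6−11)(6−9)(6−1) = (−6)·(−5)·(−3)·5 = −450 ≡ 5, so v_3 = 5^{−1} = 8 (mod 13).
  i = 4 (α = 9): (9−12)(9−11)(9−6)(9−1) = (−3)·(−2)·3·8 = 144 ≡ 1, so v_4 = 1^{−1} = 1 (mod 13).
  i = 5 (α = 1): (1−12)(1−11)(1−6)(1−9) = (−11)·(−10)·(−5)·(−8) = 4400 ≡ 6, so v_5 = 6^{−1} = 11 (mod 13).
  v = [9, 10, 8, 1, 11].
Step 2: syndromes of r = [6, 1, 0, 11, 12] (all sums mod 13).
  S_0 = Σ v_i r_i = 9·6 + 10·1 + 8·0 + 1·11 + 11·12 = 207 ≡ 12.
  S_1 = Σ v_i α_i r_i = 9·12·6 + 10·11·1 + 8·6·0 + 1·9·11 + 11·1·12 = 989 ≡ 1.
  α_i^2 mod 13 = [1, 4, 10, 3, 1].
  S_2 = Σ v_i α_i^2 r_i = 9·1·6 + 10·4·1 + 8·10·0 + 1·3·11 + 11·1·12 = 259 ≡ 12.
  S = (12, 1, 12) ≠ 0, so r is not a codeword (an error is present).
Step 3: locate the error. For a single error e at position i, S_ℓ = v_i·e·α_i^ℓ, so α_err = S_1/S_0.
  S_0^{−1} = 12^{−1} = 12 (mod 13), so α_err = 1·12 = 12 ≡ 12 = α_1. Error position i = 1.
  Consistency check: S_2/S_1 = 12·1 = 12 ≡ 12 = α_err ✓ (single-error assumption holds).
Step 4: error magnitude e = S_0/v_1 = S_0·∏_{j≠1}(α_1 − α_j) = 12·3 = 36 ≡ 10 (mod 13).
Step 5: correct position 1: c_1 = r_1 − e = 6 − 10 ≡ 9 (mod 13). Hence c = [9, 1, 0, 11, 12].
  Check: interpolating c through the α_i gives m(x) = 4 + 8·x (degree < 2) with m(α_i) = c_i for every i, so c is indeed a codeword.


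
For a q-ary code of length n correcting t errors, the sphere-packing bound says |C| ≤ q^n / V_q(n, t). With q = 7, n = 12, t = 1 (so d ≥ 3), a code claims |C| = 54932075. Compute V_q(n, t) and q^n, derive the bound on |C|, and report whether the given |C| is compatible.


V_q(n, t) = 73, q^n = 13841287201, Hamming bound = 189606673, |C| = 54932075 ≤ bound (satisfied).

Step 1: Compute V_q(n, t) = Σ_{j=0}^1 C(n, j) (q−1)^j.
  j = 0: C(12,0)·(6)^0 = 1·1 = 1.
  j = 1: C(12,1)·(6)^1 = 12·6 = 72.
  V_q(n, t) = 1 + 72 = 73.
Step 2: q^n = 7^12 = 13841287201.
Step 3: Hamming bound ⌊q^n / V_q(n,t)⌋ = ⌊13841287201/73⌋ = 189606673.
Step 4: Compare |C| = 54932075 to 189606673: satisfied.
The claimed |C| lies below the Hamming bound.


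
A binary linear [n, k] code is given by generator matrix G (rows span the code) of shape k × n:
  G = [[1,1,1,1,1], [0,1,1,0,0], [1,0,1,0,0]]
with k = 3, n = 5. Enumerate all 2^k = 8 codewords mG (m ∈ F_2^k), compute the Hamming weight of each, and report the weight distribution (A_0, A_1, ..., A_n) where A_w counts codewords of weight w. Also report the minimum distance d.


Weight distribution: A_0 = 1, A_2 = 3, A_3 = 3, A_5 = 1. Minimum distance d = 2.

Enumerate all 2^3 = 8 messages m ∈ F_2^3.
For each, compute codeword c = mG in F_2^5, then tally its weight.
  m = 000 → c = 00000, weight = 0.
  m = 100 → c = 11111, weight = 5.
  m = 010 → c = 01100, weight = 2.
  m = 110 → c = 10011, weight = 3.
  m = 001 → c = 10100, weight = 2.
  m = 101 → c = 01011, weight = 3.
  m = 011 → c = 11000, weight = 2.
  m = 111 → c = 00111, weight = 3.
Tally weights:
  weight 0: 1 codewords.
  weight 2: 3 codewords.
  weight 3: 3 codewords.
  weight 5: 1 codewords.
Minimum distance d = smallest w > 0 with A_w > 0 = 2.
Sanity: Σ A_w = 8 = 2^3 = 8 ✓.


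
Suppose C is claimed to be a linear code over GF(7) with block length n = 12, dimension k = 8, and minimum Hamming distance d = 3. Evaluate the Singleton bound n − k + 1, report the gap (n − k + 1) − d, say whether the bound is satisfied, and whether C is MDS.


Singleton RHS = n − k + 1 = 5, slack = 2, bound satisfied, not MDS.

Singleton bound: d ≤ n − k + 1.
Here n = 12, k = 8, so n − k + 1 = 5.
Given d = 3, check d ≤ 5: YES.
Slack = (n − k + 1) − d = 2.
The code is NOT MDS (slack = 2 > 0).
Description: the claimed parameters are [12, 8, 3]_7; such a code would be non-MDS.


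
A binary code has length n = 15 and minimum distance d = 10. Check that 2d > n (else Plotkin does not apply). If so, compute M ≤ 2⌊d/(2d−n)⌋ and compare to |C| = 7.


Plotkin bound M ≤ 4; given |C| = 7 > bound (violated).

Check applicability: 2d = 20, n = 15.
2d − n = 5 > 0, so Plotkin applies.
Compute d/(2d−n) = 10/5 ≈ 2.0000.
⌊d/(2d−n)⌋ = 2.
Plotkin bound: M ≤ 2·2 = 4.
Given |C| = 7, check: VIOLATED.
This |C| is above the Plotkin bound, so no binary code with n = 15, d = 10 and 7 codewords exists.


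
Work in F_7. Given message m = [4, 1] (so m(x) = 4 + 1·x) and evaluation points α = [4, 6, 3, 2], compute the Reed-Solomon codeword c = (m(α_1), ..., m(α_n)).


c = [1, 3, 0, 6]

Message polynomial: m(x) = 4 + 1·x (mod 7).
For each evaluation point α_i, compute m(α_i) mod 7:
  α_1 = 4: Horner steps 1 → 1, so m(4) = 1.
  α_2 = 6: Horner steps 1 → 3, so m(6) = 3.
  α_3 = 3: Horner steps 1 → 0, so m(3) = 0.
  α_4 = 2: Horner steps 1 → 6, so m(2) = 6.
Codeword c = [1, 3, 0, 6] ∈ F_7^4.


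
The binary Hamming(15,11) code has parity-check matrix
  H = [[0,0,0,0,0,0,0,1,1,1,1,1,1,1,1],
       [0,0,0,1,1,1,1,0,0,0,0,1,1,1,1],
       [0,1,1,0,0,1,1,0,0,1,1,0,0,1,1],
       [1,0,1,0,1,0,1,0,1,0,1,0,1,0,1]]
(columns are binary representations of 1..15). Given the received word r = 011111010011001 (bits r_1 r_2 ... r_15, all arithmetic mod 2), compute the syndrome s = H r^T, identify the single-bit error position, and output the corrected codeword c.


s = (0, 1, 1, 0)^T, error position = 6, corrected codeword c = 011110010011001

Compute s = H r^T mod 2 one row at a time:
  s_1 = 1 + 0 + 0 + 1 + 1 + 0 + 0 + 1 = 4 ≡ 0 (mod 2).
  s_2 = 1 + 1 + 1 + 0 + 1 + 0 + 0 + 1 = 5 ≡ 1 (mod 2).
  s_3 = 1 + 1 + 1 + 0 + 0 + 1 + 0 + 1 = 5 ≡ 1 (mod 2).
  s_4 = 0 + 1 + 1 + 0 + 0 + 1 + 0 + 1 = 4 ≡ 0 (mod 2).
s = (0, 1, 1, 0)^T — this equals column 6 of H (binary 0110), so error is at position 6.
Correct: flip bit 6 of r = 011111010011001 to get c = 011110010011001.


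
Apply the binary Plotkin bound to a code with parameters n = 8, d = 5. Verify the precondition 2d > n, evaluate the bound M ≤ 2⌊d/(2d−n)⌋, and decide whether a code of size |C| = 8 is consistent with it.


Plotkin bound M ≤ 4; given |C| = 8 > bound (violated).

Check applicability: 2d = 10, n = 8.
2d − n = 2 > 0, so Plotkin applies.
Compute d/(2d−n) = 5/2 ≈ 2.5000.
⌊d/(2d−n)⌋ = 2.
Plotkin bound: M ≤ 2·2 = 4.
Given |C| = 8, check: VIOLATED.
This |C| is above the Plotkin bound, so no binary code with n = 8, d = 5 and 8 codewords exists.


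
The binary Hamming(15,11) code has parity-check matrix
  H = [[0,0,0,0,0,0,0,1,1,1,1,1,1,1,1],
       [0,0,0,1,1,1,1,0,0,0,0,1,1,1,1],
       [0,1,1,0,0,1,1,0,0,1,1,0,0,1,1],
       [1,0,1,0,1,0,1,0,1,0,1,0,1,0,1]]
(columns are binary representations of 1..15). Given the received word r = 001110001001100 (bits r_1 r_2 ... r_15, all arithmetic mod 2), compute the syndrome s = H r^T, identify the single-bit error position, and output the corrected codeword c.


s = (1, 0, 1, 0)^T, error position = 10, corrected codeword c = 001110001101100

Compute s = H r^T mod 2 one row at a time:
  s_1 = 0 + 1 + 0 + 0 + 1 + 1 + 0 + 0 = 3 ≡ 1 (mod 2).
  s_2 = 1 + 1 + 0 + 0 + 1 + 1 + 0 + 0 = 4 ≡ 0 (mod 2).
  s_3 = 0 + 1 + 0 + 0 + 0 + 0 + 0 + 0 = 1 ≡ 1 (mod 2).
  s_4 = 0 + 1 + 1 + 0 + 1 + 0 + 1 + 0 = 4 ≡ 0 (mod 2).
s = (1, 0, 1, 0)^T — this equals column 10 of H (binary 1010), so error is at position 10.
Correct: flip bit 10 of r = 001110001001100 to get c = 001110001101100.


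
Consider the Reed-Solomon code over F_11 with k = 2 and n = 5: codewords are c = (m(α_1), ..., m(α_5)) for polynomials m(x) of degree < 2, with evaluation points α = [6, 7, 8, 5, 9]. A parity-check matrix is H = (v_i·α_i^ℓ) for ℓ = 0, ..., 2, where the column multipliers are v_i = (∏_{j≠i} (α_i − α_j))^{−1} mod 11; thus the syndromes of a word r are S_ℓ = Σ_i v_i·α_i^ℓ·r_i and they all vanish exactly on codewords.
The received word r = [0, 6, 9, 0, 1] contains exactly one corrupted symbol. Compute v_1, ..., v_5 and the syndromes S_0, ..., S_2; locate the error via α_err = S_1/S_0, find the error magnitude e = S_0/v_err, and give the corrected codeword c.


S = (6, 3, 7), error at position 1, error magnitude e = 8, c = [3, 6, 9, 0, 1].

Step 1: column multipliers v_i = (∏_{j≠i}(α_i − α_j))^{−1} mod 11.
  i = 1 (α = 6): (6−7)(6−8)(6−5)(6−9) = (−1)·(−2)·1·(−3) = −6 ≡ 5, so v_1 = 5^{−1} = 9 (mod 11).
  i = 2 (α = 7): (7−6)(7−8)(7−5)(7−9) = 1·(−1)·2·(−2) = 4 ≡ 4, so v_2 = 4^{−1} = 3 (mod 11).
  i = 3 (α = 8): (8−6)(8−7)(8−5)(8−9) = 2·1·3·(−1) = −6 ≡ 5, so v_3 = 5^{−1} = 9 (mod 11).
  i = 4 (α = 5): (5−6)(5−7)(5−8)(5−9) = (−1)·(−2)·(−3)·(−4) = 24 ≡ 2, so v_4 = 2^{−1} = 6 (mod 11).
  i = 5 (α = 9): (9−6)(9−7)(9−8)(9−5) = 3·2·1·4 = 24 ≡ 2, so v_5 = 2^{−1} = 6 (mod 11).
  v = [9, 3, 9, 6, 6].
Step 2: syndromes of r = [0, 6, 9, 0, 1] (all sums mod 11).
  S_0 = Σ v_i r_i = 9·0 + 3·6 + 9·9 + 6·0 + 6·1 = 105 ≡ 6.
  S_1 = Σ v_i α_i r_i = 9·6·0 + 3·7·6 + 9·8·9 + 6·5·0 + 6·9·1 = 828 ≡ 3.
  α_i^2 mod 11 = [3, 5, 9, 3, 4].
  S_2 = Σ v_i α_i^2 r_i = 9·3·0 + 3·5·6 + 9·9·9 + 6·3·0 + 6·4·1 = 843 ≡ 7.
  S = (6, 3, 7) ≠ 0, so r is not a codeword (an error is present).
Step 3: locate the error. For a single error e at position i, S_ℓ = v_i·e·α_i^ℓ, so α_err = S_1/S_0.
  S_0^{−1} = 6^{−1} = 2 (mod 11), so α_err = 3·2 = 6 ≡ 6 = α_1. Error position i = 1.
  Consistency check: S_2/S_1 = 7·4 = 28 ≡ 6 = α_err ✓ (single-error assumption holds).
Step 4: error magnitude e = S_0/v_1 = S_0·∏_{j≠1}(α_1 − α_j) = 6·5 = 30 ≡ 8 (mod 11).
Step 5: correct position 1: c_1 = r_1 − e = 0 − 8 ≡ 3 (mod 11). Hence c = [3, 6, 9, 0, 1].
  Check: interpolating c through the α_i gives m(x) = 7 + 3·x (degree < 2) with m(α_i) = c_i for every i, so c is indeed a codeword.


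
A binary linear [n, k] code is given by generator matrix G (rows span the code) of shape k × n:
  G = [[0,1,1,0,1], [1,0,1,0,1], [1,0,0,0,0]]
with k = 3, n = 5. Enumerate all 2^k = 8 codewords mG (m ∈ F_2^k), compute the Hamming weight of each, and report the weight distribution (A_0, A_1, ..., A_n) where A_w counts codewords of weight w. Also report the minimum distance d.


Weight distribution: A_0 = 1, A_1 = 2, A_2 = 2, A_3 = 2, A_4 = 1. Minimum distance d = 1.

Enumerate all 2^3 = 8 messages m ∈ F_2^3.
For each, compute codeword c = mG in F_2^5, then tally its weight.
  m = 000 → c = 00000, weight = 0.
  m = 100 → c = 01101, weight = 3.
  m = 010 → c = 10101, weight = 3.
  m = 110 → c = 11000, weight = 2.
  m = 001 → c = 10000, weight = 1.
  m = 101 → c = 11101, weight = 4.
  m = 011 → c = 00101, weight = 2.
  m = 111 → c = 01000, weight = 1.
Tally weights:
  weight 0: 1 codewords.
  weight 1: 2 codewords.
  weight 2: 2 codewords.
  weight 3: 2 codewords.
  weight 4: 1 codewords.
Minimum distance d = smallest w > 0 with A_w > 0 = 1.
Sanity: Σ A_w = 8 = 2^3 = 8 ✓.


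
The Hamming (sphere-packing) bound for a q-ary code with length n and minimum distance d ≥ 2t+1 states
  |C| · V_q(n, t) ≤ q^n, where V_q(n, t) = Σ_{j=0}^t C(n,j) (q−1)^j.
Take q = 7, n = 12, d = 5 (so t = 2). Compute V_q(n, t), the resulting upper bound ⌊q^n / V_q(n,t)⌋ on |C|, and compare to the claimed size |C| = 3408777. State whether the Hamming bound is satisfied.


V_q(n, t) = 2449, q^n = 13841287201, Hamming bound = 5651811, |C| = 3408777 ≤ bound (satisfied).

Step 1: Compute V_q(n, t) = Σ_{j=0}^2 C(n, j) (q−1)^j.
  j = 0: C(12,0)·(6)^0 = 1·1 = 1.
  j = 1: C(12,1)·(6)^1 = 12·6 = 72.
  j = 2: C(12,2)·(6)^2 = 66·36 = 2376.
  V_q(n, t) = 1 + 72 + 2376 = 2449.
Step 2: q^n = 7^12 = 13841287201.
Step 3: Hamming bound ⌊q^n / V_q(n,t)⌋ = ⌊13841287201/2449⌋ = 5651811.
Step 4: Compare |C| = 3408777 to 5651811: satisfied.
The claimed |C| lies below the Hamming bound.


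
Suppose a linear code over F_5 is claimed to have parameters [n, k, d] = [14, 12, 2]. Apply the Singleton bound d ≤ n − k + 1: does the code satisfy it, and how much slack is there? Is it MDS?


Singleton RHS = n − k + 1 = 3, slack = 1, bound satisfied, not MDS.

Singleton bound: d ≤ n − k + 1.
Here n = 14, k = 12, so n − k + 1 = 3.
Given d = 2, check d ≤ 3: YES.
Slack = (n − k + 1) − d = 1.
The code is NOT MDS (slack = 1 > 0).
Description: the claimed parameters are [14, 12, 2]_5; such a code would be non-MDS.


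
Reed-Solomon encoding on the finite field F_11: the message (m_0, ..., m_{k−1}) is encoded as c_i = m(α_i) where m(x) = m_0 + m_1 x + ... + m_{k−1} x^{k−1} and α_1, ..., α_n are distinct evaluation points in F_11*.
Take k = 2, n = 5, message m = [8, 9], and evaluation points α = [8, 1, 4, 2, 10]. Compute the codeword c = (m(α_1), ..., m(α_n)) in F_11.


c = [3, 6, 0, 4, 10]

Message polynomial: m(x) = 8 + 9·x (mod 11).
For each evaluation point α_i, compute m(α_i) mod 11:
  α_1 = 8: Horner steps 9 → 3, so m(8) = 3.
  α_2 = 1: Horner steps 9 → 6, so m(1) = 6.
  α_3 = 4: Horner steps 9 → 0, so m(4) = 0.
  α_4 = 2: Horner steps 9 → 4, so m(2) = 4.
  α_5 = 10: Horner steps 9 → 10, so m(10) = 10.
Codeword c = [3, 6, 0, 4, 10] ∈ F_11^5.


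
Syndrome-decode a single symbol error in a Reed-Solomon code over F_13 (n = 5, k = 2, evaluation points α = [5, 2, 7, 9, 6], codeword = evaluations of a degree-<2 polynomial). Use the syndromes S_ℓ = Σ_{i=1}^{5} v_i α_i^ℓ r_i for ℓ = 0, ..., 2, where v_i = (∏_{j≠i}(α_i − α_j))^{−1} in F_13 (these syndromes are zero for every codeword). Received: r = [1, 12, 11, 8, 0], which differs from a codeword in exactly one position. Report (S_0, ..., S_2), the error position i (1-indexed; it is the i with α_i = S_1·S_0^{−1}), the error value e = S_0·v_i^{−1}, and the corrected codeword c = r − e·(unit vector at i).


S = (6, 10, 8), error at position 5, error magnitude e = 7, c = [1, 12, 11, 8, 6].

Step 1: column multipliers v_i = (∏_{j≠i}(α_i − α_j))^{−1} mod 13.
  i = 1 (α = 5): (5−2)(5−7)(5−9)(5−6) = 3·(−2)·(−4)·(−1) = −24 ≡ 2, so v_1 = 2^{−1} = 7 (mod 13).
  i = 2 (α = 2): (2−5)(2−7)(2−9)(2−6) = (−3)·(−5)·(−7)·(−4) = 420 ≡ 4, so v_2 = 4^{−1} = 10 (mod 13).
  i = 3 (α = 7): (7−5)(7−2)(7−9)(7−6) = 2·5·(−2)·1 = −20 ≡ 6, so v_3 = 6^{−1} = 11 (mod 13).
  i = 4 (α = 9): (9−5)(9−2)(9−7)(9−6) = 4·7·2·3 = 168 ≡ 12, so v_4 = 12^{−1} = 12 (mod 13).
  i = 5 (α = 6): (6−5)(6−2)(6−7)(6−9) = 1·4·(−1)·(−3) = 12 ≡ 12, so v_5 = 12^{−1} = 12 (mod 13).
  v = [7, 10, 11, 12, 12].
Step 2: syndromes of r = [1, 12, 11, 8, 0] (all sums mod 13).
  S_0 = Σ v_i r_i = 7·1 + 10·12 + 11·11 + 12·8 + 12·0 = 344 ≡ 6.
  S_1 = Σ v_i α_i r_i = 7·5·1 + 10·2·12 + 11·7·11 + 12·9·8 + 12·6·0 = 1986 ≡ 10.
  α_i^2 mod 13 = [12, 4, 10, 3, 10].
  S_2 = Σ v_i α_i^2 r_i = 7·12·1 + 10·4·12 + 11·10·11 + 12·3·8 + 12·10·0 = 2062 ≡ 8.
  S = (6, 10, 8) ≠ 0, so r is not a codeword (an error is present).
Step 3: locate the error. For a single error e at position i, S_ℓ = v_i·e·α_i^ℓ, so α_err = S_1/S_0.
  S_0^{−1} = 6^{−1} = 11 (mod 13), so α_err = 10·11 = 110 ≡ 6 = α_5. Error position i = 5.
  Consistency check: S_2/S_1 = 8·4 = 32 ≡ 6 = α_err ✓ (single-error assumption holds).
Step 4: error magnitude e = S_0/v_5 = S_0·∏_{j≠5}(α_5 − α_j) = 6·12 = 72 ≡ 7 (mod 13).
Step 5: correct position 5: c_5 = r_5 − e = 0 − 7 ≡ 6 (mod 13). Hence c = [1, 12, 11, 8, 6].
  Check: interpolating c through the α_i gives m(x) = 2 + 5·x (degree < 2) with m(α_i) = c_i for every i, so c is indeed a codeword.


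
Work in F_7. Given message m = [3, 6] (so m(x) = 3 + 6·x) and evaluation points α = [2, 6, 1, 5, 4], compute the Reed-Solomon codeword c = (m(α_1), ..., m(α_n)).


c = [1, 4, 2, 5, 6]

Message polynomial: m(x) = 3 + 6·x (mod 7).
For each evaluation point α_i, compute m(α_i) mod 7:
  α_1 = 2: Horner steps 6 → 1, so m(2) = 1.
  α_2 = 6: Horner steps 6 → 4, so m(6) = 4.
  α_3 = 1: Horner steps 6 → 2, so m(1) = 2.
  α_4 = 5: Horner steps 6 → 5, so m(5) = 5.
  α_5 = 4: Horner steps 6 → 6, so m(4) = 6.
Codeword c = [1, 4, 2, 5, 6] ∈ F_7^5.


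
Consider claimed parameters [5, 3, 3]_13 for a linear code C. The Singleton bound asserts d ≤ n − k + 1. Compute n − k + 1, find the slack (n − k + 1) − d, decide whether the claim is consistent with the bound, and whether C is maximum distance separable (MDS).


Singleton RHS = n − k + 1 = 3, slack = 0, bound satisfied, MDS.

Singleton bound: d ≤ n − k + 1.
Here n = 5, k = 3, so n − k + 1 = 3.
Given d = 3, check d ≤ 3: YES.
Slack = (n − k + 1) − d = 0.
The code is MDS (slack = 0).
Description: the claimed parameters are [5, 3, 3]_13; such a code would be MDS (meets Singleton bound).


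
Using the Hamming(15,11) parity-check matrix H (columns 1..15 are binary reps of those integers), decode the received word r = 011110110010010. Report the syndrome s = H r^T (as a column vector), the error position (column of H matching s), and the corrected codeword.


s = (1, 0, 1, 0)^T, error position = 10, corrected codeword c = 011110110110010

Compute s = H r^T mod 2 one row at a time:
  s_1 = 1 + 0 + 0 + 1 + 0 + 0 + 1 + 0 = 3 ≡ 1 (mod 2).
  s_2 = 1 + 1 + 0 + 1 + 0 + 0 + 1 + 0 = 4 ≡ 0 (mod 2).
  s_3 = 1 + 1 + 0 + 1 + 0 + 1 + 1 + 0 = 5 ≡ 1 (mod 2).
  s_4 = 0 + 1 + 1 + 1 + 0 + 1 + 0 + 0 = 4 ≡ 0 (mod 2).
s = (1, 0, 1, 0)^T — this equals column 10 of H (binary 1010), so error is at position 10.
Correct: flip bit 10 of r = 011110110010010 to get c = 011110110110010.


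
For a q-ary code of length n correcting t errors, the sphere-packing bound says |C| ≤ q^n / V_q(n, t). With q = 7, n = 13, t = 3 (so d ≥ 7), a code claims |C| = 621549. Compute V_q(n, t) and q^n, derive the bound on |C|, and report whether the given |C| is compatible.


V_q(n, t) = 64663, q^n = 96889010407, Hamming bound = 1498368, |C| = 621549 ≤ bound (satisfied).

Step 1: Compute V_q(n, t) = Σ_{j=0}^3 C(n, j) (q−1)^j.
  j = 0: C(13,0)·(6)^0 = 1·1 = 1.
  j = 1: C(13,1)·(6)^1 = 13·6 = 78.
  j = 2: C(13,2)·(6)^2 = 78·36 = 2808.
  j = 3: C(13,3)·(6)^3 = 286·216 = 61776.
  V_q(n, t) = 1 + 78 + 2808 + 61776 = 64663.
Step 2: q^n = 7^13 = 96889010407.
Step 3: Hamming bound ⌊q^n / V_q(n,t)⌋ = ⌊96889010407/64663⌋ = 1498368.
Step 4: Compare |C| = 621549 to 1498368: satisfied.
The claimed |C| lies below the Hamming bound.


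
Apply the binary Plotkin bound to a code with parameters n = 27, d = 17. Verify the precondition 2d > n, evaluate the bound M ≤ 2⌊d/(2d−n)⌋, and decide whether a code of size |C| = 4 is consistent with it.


Plotkin bound M ≤ 4; given |C| = 4 ≤ bound (satisfied).

Check applicability: 2d = 34, n = 27.
2d − n = 7 > 0, so Plotkin applies.
Compute d/(2d−n) = 17/7 ≈ 2.4286.
⌊d/(2d−n)⌋ = 2.
Plotkin bound: M ≤ 2·2 = 4.
Given |C| = 4, check: satisfied.
This |C| is at the Plotkin bound.


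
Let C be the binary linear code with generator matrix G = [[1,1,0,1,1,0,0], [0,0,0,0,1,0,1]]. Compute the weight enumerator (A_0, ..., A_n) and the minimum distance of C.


Weight distribution: A_0 = 1, A_2 = 1, A_4 = 2. Minimum distance d = 2.

Enumerate all 2^2 = 4 messages m ∈ F_2^2.
For each, compute codeword c = mG in F_2^7, then tally its weight.
  m = 00 → c = 0000000, weight = 0.
  m = 10 → c = 1101100, weight = 4.
  m = 01 → c = 0000101, weight = 2.
  m = 11 → c = 1101001, weight = 4.
Tally weights:
  weight 0: 1 codewords.
  weight 2: 1 codewords.
  weight 4: 2 codewords.
Minimum distance d = smallest w > 0 with A_w > 0 = 2.
Sanity: Σ A_w = 4 = 2^2 = 4 ✓.


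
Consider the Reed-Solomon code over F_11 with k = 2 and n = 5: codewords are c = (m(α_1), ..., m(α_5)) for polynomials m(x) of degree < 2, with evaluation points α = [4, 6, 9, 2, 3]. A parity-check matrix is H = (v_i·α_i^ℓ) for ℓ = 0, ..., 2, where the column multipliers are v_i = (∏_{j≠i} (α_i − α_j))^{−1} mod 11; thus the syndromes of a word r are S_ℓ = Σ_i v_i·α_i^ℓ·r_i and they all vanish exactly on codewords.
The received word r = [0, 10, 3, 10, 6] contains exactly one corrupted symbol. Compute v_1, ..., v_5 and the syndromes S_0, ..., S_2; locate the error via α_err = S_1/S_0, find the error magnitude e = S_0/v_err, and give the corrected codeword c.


S = (9, 7, 3), error at position 4, error magnitude e = 9, c = [0, 10, 3, 1, 6].

Step 1: column multipliers v_i = (∏_{j≠i}(α_i − α_j))^{−1} mod 11.
  i = 1 (α = 4): (4−6)(4−9)(4−2)(4−3) = (−2)·(−5)·2·1 = 20 ≡ 9, so v_1 = 9^{−1} = 5 (mod 11).
  i = 2 (α = 6): (6−4)(6−9)(6−2)(6−3) = 2·(−3)·4·3 = −72 ≡ 5, so v_2 = 5^{−1} = 9 (mod 11).
  i = 3 (α = 9): (9−4)(9−6)(9−2)(9−3) = 5·3·7·6 = 630 ≡ 3, so v_3 = 3^{−1} = 4 (mod 11).
  i = 4 (α = 2): (2−4)(2−6)(2−9)(2−3) = (−2)·(−4)·(−7)·(−1) = 56 ≡ 1, so v_4 = 1^{−1} = 1 (mod 11).
  i = 5 (α = 3): (3−4)(3−6)(3−9)(3−2) = (−1)·(−3)·(−6)·1 = −18 ≡ 4, so v_5 = 4^{−1} = 3 (mod 11).
  v = [5, 9, 4, 1, 3].
Step 2: syndromes of r = [0, 10, 3, 10, 6] (all sums mod 11).
  S_0 = Σ v_i r_i = 5·0 + 9·10 + 4·3 + 1·10 + 3·6 = 130 ≡ 9.
  S_1 = Σ v_i α_i r_i = 5·4·0 + 9·6·10 + 4·9·3 + 1·2·10 + 3·3·6 = 722 ≡ 7.
  α_i^2 mod 11 = [5, 3, 4, 4, 9].
  S_2 = Σ v_i α_i^2 r_i = 5·5·0 + 9·3·10 + 4·4·3 + 1·4·10 + 3·9·6 = 520 ≡ 3.
  S = (9, 7, 3) ≠ 0, so r is not a codeword (an error is present).
Step 3: locate the error. For a single error e at position i, S_ℓ = v_i·e·α_i^ℓ, so α_err = S_1/S_0.
  S_0^{−1} = 9^{−1} = 5 (mod 11), so α_err = 7·5 = 35 ≡ 2 = α_4. Error position i = 4.
  Consistency check: S_2/S_1 = 3·8 = 24 ≡ 2 = α_err ✓ (single-error assumption holds).
Step 4: error magnitude e = S_0/v_4 = S_0·∏_{j≠4}(α_4 − α_j) = 9·1 = 9 ≡ 9 (mod 11).
Step 5: correct position 4: c_4 = r_4 − e = 10 − 9 ≡ 1 (mod 11). Hence c = [0, 10, 3, 1, 6].
  Check: interpolating c through the α_i gives m(x) = 2 + 5·x (degree < 2) with m(α_i) = c_i for every i, so c is indeed a codeword.


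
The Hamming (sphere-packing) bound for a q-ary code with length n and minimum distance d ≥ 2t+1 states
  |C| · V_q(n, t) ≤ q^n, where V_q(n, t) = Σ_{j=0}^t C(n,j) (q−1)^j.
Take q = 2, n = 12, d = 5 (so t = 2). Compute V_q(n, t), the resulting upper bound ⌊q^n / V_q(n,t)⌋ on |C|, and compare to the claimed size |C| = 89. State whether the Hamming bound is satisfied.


V_q(n, t) = 79, q^n = 4096, Hamming bound = 51, |C| = 89 > bound (violated).

Step 1: Compute V_q(n, t) = Σ_{j=0}^2 C(n, j) (q−1)^j.
  j = 0: C(12,0)·(1)^0 = 1·1 = 1.
  j = 1: C(12,1)·(1)^1 = 12·1 = 12.
  j = 2: C(12,2)·(1)^2 = 66·1 = 66.
  V_q(n, t) = 1 + 12 + 66 = 79.
Step 2: q^n = 2^12 = 4096.
Step 3: Hamming bound ⌊q^n / V_q(n,t)⌋ = ⌊4096/79⌋ = 51.
Step 4: Compare |C| = 89 to 51: violated.
The claimed |C| lies above the Hamming bound, so no 2-ary code of length 12 with d ≥ 5 can have 89 codewords.


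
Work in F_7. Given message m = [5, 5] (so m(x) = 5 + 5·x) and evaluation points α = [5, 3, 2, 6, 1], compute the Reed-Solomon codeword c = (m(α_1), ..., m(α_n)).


c = [2, 6, 1, 0, 3]

Message polynomial: m(x) = 5 + 5·x (mod 7).
For each evaluation point α_i, compute m(α_i) mod 7:
  α_1 = 5: Horner steps 5 → 2, so m(5) = 2.
  α_2 = 3: Horner steps 5 → 6, so m(3) = 6.
  α_3 = 2: Horner steps 5 → 1, so m(2) = 1.
  α_4 = 6: Horner steps 5 → 0, so m(6) = 0.
  α_5 = 1: Horner steps 5 → 3, so m(1) = 3.
Codeword c = [2, 6, 1, 0, 3] ∈ F_7^5.


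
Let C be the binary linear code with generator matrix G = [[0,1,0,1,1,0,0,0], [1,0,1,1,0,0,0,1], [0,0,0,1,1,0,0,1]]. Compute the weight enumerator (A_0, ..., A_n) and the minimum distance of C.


Weight distribution: A_0 = 1, A_2 = 1, A_3 = 3, A_4 = 2, A_5 = 1. Minimum distance d = 2.

Enumerate all 2^3 = 8 messages m ∈ F_2^3.
For each, compute codeword c = mG in F_2^8, then tally its weight.
  m = 000 → c = 00000000, weight = 0.
  m = 100 → c = 01011000, weight = 3.
  m = 010 → c = 10110001, weight = 4.
  m = 110 → c = 11101001, weight = 5.
  m = 001 → c = 00011001, weight = 3.
  m = 101 → c = 01000001, weight = 2.
  m = 011 → c = 10101000, weight = 3.
  m = 111 → c = 11110000, weight = 4.
Tally weights:
  weight 0: 1 codewords.
  weight 2: 1 codewords.
  weight 3: 3 codewords.
  weight 4: 2 codewords.
  weight 5: 1 codewords.
Minimum distance d = smallest w > 0 with A_w > 0 = 2.
Sanity: Σ A_w = 8 = 2^3 = 8 ✓.


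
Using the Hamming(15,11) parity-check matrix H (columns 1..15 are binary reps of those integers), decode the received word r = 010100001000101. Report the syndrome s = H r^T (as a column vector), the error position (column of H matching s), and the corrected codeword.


s = (1, 1, 0, 1)^T, error position = 13, corrected codeword c = 010100001000001

Compute s = H r^T mod 2 one row at a time:
  s_1 = 0 + 1 + 0 + 0 + 0 + 1 + 0 + 1 = 3 ≡ 1 (mod 2).
  s_2 = 1 + 0 + 0 + 0 + 0 + 1 + 0 + 1 = 3 ≡ 1 (mod 2).
  s_3 = 1 + 0 + 0 + 0 + 0 + 0 + 0 + 1 = 2 ≡ 0 (mod 2).
  s_4 = 0 + 0 + 0 + 0 + 1 + 0 + 1 + 1 = 3 ≡ 1 (mod 2).
s = (1, 1, 0, 1)^T — this equals column 13 of H (binary 1101), so error is at position 13.
Correct: flip bit 13 of r = 010100001000101 to get c = 010100001000001.


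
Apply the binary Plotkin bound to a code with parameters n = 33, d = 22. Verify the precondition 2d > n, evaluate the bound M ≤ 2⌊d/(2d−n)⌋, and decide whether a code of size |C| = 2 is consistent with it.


Plotkin bound M ≤ 4; given |C| = 2 ≤ bound (satisfied).

Check applicability: 2d = 44, n = 33.
2d − n = 11 > 0, so Plotkin applies.
Compute d/(2d−n) = 22/11 ≈ 2.0000.
⌊d/(2d−n)⌋ = 2.
Plotkin bound: M ≤ 2·2 = 4.
Given |C| = 2, check: satisfied.
This |C| is below the Plotkin bound.


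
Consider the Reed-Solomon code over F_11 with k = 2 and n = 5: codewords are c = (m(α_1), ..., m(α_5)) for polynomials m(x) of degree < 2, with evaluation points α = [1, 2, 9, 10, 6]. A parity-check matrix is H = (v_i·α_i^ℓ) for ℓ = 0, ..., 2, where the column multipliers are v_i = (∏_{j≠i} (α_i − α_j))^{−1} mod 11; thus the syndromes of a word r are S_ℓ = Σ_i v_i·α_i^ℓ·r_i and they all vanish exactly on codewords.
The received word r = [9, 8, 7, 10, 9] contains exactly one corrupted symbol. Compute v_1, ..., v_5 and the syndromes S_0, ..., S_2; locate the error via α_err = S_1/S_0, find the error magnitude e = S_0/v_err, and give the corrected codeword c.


S = (6, 6, 6), error at position 1, error magnitude e = 4, c = [5, 8, 7, 10, 9].

Step 1: column multipliers v_i = (∏_{j≠i}(α_i − α_j))^{−1} mod 11.
  i = 1 (α = 1): (1−2)(1−9)(1−10)(1−6) = (−1)·(−8)·(−9)·(−5) = 360 ≡ 8, so v_1 = 8^{−1} = 7 (mod 11).
  i = 2 (α = 2): (2−1)(2−9)(2−10)(2−6) = 1·(−7)·(−8)·(−4) = −224 ≡ 7, so v_2 = 7^{−1} = 8 (mod 11).
  i = 3 (α = 9): (9−1)(9−2)(9−10)(9−6) = 8·7·(−1)·3 = −168 ≡ 8, so v_3 = 8^{−1} = 7 (mod 11).
  i = 4 (α = 10): (10−1)(10−2)(10−9)(10−6) = 9·8·1·4 = 288 ≡ 2, so v_4 = 2^{−1} = 6 (mod 11).
  i = 5 (α = 6): (6−1)(6−2)(6−9)(6−10) = 5·4·(−3)·(−4) = 240 ≡ 9, so v_5 = 9^{−1} = 5 (mod 11).
  v = [7, 8, 7, 6, 5].
Step 2: syndromes of r = [9, 8, 7, 10, 9] (all sums mod 11).
  S_0 = Σ v_i r_i = 7·9 + 8·8 + 7·7 + 6·10 + 5·9 = 281 ≡ 6.
  S_1 = Σ v_i α_i r_i = 7·1·9 + 8·2·8 + 7·9·7 + 6·10·10 + 5·6·9 = 1502 ≡ 6.
  α_i^2 mod 11 = [1, 4, 4, 1, 3].
  S_2 = Σ v_i α_i^2 r_i = 7·1·9 + 8·4·8 + 7·4·7 + 6·1·10 + 5·3·9 = 710 ≡ 6.
  S = (6, 6, 6) ≠ 0, so r is not a codeword (an error is present).
Step 3: locate the error. For a single error e at position i, S_ℓ = v_i·e·α_i^ℓ, so α_err = S_1/S_0.
  S_0^{−1} = 6^{−1} = 2 (mod 11), so α_err = 6·2 = 12 ≡ 1 = α_1. Error position i = 1.
  Consistency check: S_2/S_1 = 6·2 = 12 ≡ 1 = α_err ✓ (single-error assumption holds).
Step 4: error magnitude e = S_0/v_1 = S_0·∏_{j≠1}(α_1 − α_j) = 6·8 = 48 ≡ 4 (mod 11).
Step 5: correct position 1: c_1 = r_1 − e = 9 − 4 ≡ 5 (mod 11). Hence c = [5, 8, 7, 10, 9].
  Check: interpolating c through the α_i gives m(x) = 2 + 3·x (degree < 2) with m(α_i) = c_i for every i, so c is indeed a codeword.
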